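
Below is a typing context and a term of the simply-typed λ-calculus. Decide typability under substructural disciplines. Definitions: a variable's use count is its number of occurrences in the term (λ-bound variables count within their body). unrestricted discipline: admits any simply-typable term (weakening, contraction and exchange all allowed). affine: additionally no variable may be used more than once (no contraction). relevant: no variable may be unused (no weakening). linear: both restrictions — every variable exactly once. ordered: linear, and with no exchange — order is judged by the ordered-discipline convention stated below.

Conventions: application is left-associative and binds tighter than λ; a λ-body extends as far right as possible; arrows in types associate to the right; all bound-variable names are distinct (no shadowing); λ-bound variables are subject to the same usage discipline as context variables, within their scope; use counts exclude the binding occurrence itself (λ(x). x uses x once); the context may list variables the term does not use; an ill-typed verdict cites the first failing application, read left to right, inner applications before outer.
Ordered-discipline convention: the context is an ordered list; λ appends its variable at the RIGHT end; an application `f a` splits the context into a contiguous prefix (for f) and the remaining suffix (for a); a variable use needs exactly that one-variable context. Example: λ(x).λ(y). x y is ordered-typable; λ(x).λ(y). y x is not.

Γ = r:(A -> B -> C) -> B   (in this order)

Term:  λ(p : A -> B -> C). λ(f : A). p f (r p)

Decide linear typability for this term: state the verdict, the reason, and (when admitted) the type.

no — uses contraction: p ×2
counts: r: 1, p (λ-bound): 2, f (λ-bound): 1
order of uses: p, f, r, p
typing: ✓ — (A -> B -> C) -> A -> C
summary: ordered ✗, linear ✗, affine ✗, relevant ✓, unrestricted ✓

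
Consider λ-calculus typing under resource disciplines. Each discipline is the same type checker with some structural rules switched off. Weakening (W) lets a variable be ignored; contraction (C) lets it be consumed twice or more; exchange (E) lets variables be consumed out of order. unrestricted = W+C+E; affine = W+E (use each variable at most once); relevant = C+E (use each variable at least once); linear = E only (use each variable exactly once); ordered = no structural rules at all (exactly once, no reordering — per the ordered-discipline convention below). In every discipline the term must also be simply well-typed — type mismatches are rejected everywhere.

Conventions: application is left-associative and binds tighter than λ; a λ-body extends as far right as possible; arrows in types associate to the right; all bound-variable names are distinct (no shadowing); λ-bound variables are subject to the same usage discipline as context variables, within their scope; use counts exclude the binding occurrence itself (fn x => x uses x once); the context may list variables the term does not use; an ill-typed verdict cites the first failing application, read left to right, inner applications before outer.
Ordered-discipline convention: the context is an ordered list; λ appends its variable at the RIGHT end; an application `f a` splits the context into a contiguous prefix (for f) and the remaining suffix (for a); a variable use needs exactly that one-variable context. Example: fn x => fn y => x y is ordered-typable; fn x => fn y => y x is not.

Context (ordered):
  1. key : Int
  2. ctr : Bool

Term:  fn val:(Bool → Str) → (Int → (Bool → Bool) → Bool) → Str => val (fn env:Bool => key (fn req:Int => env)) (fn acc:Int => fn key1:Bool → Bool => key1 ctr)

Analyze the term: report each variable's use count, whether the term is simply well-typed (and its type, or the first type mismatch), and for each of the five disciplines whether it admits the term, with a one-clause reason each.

variable uses: key=1, ctr=1, val [bound]=1, env [bound]=1, req [bound]=0, acc [bound]=0, key1 [bound]=1
left-to-right use order: val, key, env, key1, ctr
typing: ill-typed: can't apply a value of type Int
ordered: ✗ — the type mismatch rejects it
linear: ✗ — not simply typable
affine: ✗ — fails simple typing
relevant: ✗ — a type mismatch blocks all five
unrestricted: ✗ — the type mismatch rejects it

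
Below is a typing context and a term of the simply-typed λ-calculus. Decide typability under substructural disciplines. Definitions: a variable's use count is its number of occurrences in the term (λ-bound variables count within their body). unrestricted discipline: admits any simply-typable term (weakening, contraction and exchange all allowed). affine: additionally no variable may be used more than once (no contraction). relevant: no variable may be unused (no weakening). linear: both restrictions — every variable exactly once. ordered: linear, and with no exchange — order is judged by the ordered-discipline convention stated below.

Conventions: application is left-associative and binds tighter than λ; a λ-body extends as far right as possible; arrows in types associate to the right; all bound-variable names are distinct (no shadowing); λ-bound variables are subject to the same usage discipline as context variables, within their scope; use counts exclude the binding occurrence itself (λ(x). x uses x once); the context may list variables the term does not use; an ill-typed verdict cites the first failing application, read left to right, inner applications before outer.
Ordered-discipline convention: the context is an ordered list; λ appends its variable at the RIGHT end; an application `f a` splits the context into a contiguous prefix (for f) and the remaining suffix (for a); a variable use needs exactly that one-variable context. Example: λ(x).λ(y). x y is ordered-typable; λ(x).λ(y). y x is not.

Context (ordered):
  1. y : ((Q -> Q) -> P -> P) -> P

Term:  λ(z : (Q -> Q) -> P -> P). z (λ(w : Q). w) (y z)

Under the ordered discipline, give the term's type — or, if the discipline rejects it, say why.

not well-typed under ordered — uses contraction: z ×2
counts: y ×1, z (λ-bound) ×2, w (λ-bound) ×1
use order (left to right): z, w, y, z
typing: ✓ — ((Q -> Q) -> P -> P) -> P
across the five disciplines: ordered ✗ | linear ✗ | affine ✗ | relevant ✓ | unrestricted ✓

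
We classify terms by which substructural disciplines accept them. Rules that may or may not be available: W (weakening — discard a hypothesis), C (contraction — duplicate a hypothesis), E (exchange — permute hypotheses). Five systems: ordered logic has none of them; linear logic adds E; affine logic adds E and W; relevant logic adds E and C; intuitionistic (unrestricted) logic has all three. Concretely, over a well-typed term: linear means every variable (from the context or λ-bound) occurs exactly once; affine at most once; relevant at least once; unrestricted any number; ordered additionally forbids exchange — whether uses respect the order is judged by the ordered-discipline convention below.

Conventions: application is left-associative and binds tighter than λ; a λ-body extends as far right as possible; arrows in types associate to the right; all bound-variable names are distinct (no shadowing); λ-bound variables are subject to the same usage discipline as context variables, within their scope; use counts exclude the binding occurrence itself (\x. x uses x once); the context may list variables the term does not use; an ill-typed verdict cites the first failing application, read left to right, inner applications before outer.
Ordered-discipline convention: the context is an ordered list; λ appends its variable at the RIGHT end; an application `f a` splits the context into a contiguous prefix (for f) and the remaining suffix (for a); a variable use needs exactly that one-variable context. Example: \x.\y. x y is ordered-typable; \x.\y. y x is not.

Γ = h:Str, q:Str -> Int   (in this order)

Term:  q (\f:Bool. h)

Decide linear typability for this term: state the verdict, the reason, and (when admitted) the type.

no — not simply typable
use counts: h: 1×, q: 1×, f (bound): 0×
order of uses: q, h
typing: ill-typed: argument of type Bool -> Str where Str is required
per-discipline verdicts: ordered ✗ · linear ✗ · affine ✗ · relevant ✗ · unrestricted ✗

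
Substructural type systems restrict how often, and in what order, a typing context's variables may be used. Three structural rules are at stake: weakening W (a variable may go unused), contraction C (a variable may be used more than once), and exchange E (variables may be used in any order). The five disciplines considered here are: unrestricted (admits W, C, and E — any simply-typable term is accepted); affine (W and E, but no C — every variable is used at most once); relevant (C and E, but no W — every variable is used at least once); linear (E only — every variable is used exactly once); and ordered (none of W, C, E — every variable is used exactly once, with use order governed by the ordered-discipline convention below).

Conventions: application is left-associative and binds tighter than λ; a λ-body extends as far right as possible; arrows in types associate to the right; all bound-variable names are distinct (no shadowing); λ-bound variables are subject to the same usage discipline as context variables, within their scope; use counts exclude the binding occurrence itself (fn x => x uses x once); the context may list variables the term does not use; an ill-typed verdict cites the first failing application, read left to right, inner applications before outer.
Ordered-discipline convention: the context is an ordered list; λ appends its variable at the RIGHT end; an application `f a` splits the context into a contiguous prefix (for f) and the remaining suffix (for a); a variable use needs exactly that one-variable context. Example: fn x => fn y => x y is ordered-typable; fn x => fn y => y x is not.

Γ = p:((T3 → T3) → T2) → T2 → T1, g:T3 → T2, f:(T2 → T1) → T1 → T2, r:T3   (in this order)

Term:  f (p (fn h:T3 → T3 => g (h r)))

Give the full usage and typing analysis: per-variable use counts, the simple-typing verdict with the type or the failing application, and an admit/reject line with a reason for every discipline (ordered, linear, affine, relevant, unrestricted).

usage: p ×1; g ×1; f ×1; r ×1; h (bound) ×1
left-to-right use order: f, p, g, h, r
typing: ✓ — T1 → T2
ordered: ✗, no ordered split (uses run f, p, g, h, r)
linear: ✓, p, g, f, r, h: one use apiece
affine: ✓, no duplicate uses among p, g, f, r, h
relevant: ✓, every one of p, g, f, r, h appears
unrestricted: ✓, well-typed at T1 → T2; no restrictions here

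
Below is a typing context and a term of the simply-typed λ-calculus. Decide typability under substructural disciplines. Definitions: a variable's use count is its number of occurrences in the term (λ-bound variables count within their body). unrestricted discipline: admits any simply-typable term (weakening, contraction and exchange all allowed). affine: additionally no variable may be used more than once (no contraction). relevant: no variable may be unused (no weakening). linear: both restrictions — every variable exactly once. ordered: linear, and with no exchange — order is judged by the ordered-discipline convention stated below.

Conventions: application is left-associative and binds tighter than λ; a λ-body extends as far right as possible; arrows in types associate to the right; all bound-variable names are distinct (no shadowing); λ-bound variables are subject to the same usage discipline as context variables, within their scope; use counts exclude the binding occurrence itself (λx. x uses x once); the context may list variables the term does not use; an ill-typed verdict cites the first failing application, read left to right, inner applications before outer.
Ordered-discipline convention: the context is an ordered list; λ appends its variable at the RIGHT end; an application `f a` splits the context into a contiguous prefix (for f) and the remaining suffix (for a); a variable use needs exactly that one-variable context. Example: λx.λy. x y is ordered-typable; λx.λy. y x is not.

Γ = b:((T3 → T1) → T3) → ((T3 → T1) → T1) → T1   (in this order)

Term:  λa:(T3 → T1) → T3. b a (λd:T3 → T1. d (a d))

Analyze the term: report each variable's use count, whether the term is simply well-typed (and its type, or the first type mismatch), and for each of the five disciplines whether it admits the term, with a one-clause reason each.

variable uses: b: 1; a [bound]: 2; d [bound]: 2
order of uses: b, a, d, a, d
typing: well-typed at ((T3 → T1) → T3) → T1
ordered: ✗ — repeated use of a ×2, d ×2
linear: ✗ — repeated use of a ×2, d ×2
affine: ✗ — repeated use of a ×2, d ×2
relevant: ✓ — b, a, d: all used, weakening unneeded
unrestricted: ✓ — well-typed at ((T3 → T1) → T3) → T1; no restrictions here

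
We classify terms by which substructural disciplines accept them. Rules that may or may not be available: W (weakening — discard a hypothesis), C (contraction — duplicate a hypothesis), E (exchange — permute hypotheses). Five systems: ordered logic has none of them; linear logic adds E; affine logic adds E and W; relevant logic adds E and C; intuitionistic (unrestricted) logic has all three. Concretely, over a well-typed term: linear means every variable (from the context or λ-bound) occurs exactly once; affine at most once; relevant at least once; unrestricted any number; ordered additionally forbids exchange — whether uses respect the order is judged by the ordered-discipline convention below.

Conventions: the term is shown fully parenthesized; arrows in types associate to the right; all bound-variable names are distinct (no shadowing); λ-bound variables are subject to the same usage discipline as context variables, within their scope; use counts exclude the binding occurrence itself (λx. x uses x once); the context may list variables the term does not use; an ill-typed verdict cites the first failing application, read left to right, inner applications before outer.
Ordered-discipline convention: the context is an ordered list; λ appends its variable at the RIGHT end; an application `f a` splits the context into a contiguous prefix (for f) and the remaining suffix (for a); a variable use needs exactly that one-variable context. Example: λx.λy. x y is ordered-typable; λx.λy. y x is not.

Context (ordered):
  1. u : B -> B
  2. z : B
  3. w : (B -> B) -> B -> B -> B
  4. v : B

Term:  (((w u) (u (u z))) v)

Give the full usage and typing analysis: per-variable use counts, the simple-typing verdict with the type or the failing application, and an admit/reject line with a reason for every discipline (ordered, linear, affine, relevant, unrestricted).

variable uses: u: 3×, z: 1×, w: 1×, v: 1×
use order (left to right): w, u, u, u, z, v
typing: well-typed — term : B
ordered: ✗, needs contraction — u ×3
linear: ✗, needs contraction — u ×3
affine: ✗, needs contraction — u ×3
relevant: ✓, u, z, w, v: all used, weakening unneeded
unrestricted: ✓, simply typable at B; W, C, E all held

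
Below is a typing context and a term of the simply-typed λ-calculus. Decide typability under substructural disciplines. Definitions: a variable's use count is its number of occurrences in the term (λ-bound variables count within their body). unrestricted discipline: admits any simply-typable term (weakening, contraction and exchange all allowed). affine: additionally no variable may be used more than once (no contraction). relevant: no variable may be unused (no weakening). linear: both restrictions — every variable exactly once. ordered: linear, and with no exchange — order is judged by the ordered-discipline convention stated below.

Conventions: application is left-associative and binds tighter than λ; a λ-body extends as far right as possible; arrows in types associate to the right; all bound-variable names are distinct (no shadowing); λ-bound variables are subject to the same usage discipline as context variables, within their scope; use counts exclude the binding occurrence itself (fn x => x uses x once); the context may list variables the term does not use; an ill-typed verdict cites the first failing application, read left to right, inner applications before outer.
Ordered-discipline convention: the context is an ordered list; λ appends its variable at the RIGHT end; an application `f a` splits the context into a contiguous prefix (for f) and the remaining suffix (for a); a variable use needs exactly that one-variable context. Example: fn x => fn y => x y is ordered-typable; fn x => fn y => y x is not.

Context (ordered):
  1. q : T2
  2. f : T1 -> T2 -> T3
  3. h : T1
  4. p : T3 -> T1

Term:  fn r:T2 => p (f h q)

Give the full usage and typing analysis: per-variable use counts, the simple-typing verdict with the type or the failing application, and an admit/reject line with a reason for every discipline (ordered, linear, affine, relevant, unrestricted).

counts: q: 1×, f: 1×, h: 1×, p: 1×, r [bound]: 0×
order of uses: p, f, h, q
typing: ✓ — T2 -> T1
ordered: ✗ — needs weakening: r unused
linear: ✗ — needs weakening: r unused
affine: ✓ — none of q, f, h, p, r used more than once
relevant: ✗ — needs weakening: r unused
unrestricted: ✓ — well-typed at T2 -> T1; no restrictions here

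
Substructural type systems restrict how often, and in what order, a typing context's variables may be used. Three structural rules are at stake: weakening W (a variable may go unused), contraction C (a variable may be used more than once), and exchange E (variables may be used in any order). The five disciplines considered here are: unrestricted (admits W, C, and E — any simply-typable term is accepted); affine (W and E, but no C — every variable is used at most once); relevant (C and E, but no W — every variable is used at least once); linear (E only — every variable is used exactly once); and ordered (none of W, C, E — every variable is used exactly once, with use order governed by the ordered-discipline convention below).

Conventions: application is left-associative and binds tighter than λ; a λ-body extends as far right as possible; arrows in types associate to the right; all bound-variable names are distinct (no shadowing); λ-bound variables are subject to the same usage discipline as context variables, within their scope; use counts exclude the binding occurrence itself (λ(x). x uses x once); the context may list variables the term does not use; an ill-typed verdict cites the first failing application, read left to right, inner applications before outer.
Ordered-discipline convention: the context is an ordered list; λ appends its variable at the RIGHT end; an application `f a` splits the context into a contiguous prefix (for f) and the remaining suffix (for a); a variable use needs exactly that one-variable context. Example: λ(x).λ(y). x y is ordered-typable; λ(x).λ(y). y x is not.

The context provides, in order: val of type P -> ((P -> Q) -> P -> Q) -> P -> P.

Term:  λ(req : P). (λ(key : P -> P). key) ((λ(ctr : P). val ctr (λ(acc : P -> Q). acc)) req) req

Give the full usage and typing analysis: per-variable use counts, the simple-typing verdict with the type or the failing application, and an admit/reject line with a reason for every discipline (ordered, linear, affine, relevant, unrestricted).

variable uses: val: 1, req (λ-bound): 2, key (λ-bound): 1, ctr (λ-bound): 1, acc (λ-bound): 1
left-to-right use order: key, val, ctr, acc, req, req
typing: well-typed — term : P -> P
ordered ✗ (needs contraction — req ×2)
linear ✗ (needs contraction — req ×2)
affine ✗ (needs contraction — req ×2)
relevant ✓ (none of val, req, key, ctr, acc goes unused)
unrestricted ✓ (typability at P -> P is all that's needed)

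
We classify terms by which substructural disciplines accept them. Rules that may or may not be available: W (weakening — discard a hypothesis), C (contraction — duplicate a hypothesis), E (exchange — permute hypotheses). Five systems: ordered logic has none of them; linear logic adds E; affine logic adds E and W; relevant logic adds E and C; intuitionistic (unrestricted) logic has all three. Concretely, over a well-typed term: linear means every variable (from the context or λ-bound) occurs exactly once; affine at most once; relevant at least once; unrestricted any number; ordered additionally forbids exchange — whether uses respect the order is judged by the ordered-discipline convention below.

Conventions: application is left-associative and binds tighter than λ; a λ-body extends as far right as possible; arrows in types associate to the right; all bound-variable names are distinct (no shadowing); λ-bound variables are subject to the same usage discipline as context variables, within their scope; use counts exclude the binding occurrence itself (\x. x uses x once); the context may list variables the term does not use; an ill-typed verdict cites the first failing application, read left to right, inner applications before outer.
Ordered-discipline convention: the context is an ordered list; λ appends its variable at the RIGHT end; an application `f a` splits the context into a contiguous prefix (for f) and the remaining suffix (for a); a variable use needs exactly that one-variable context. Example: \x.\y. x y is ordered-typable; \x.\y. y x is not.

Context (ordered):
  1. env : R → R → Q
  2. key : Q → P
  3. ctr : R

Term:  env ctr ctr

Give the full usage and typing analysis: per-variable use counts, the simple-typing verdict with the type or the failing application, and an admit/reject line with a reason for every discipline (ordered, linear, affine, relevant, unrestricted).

use counts: env ×1; key ×0; ctr ×2
left-to-right use order: env, ctr, ctr
typing: well-typed at Q
ordered: ✗ — ctr ×2 used more than once (contraction); needs weakening: key unused
linear: ✗ — ctr ×2 used more than once (contraction); needs weakening: key unused
affine: ✗ — ctr ×2 used more than once (contraction)
relevant: ✗ — needs weakening: key unused
unrestricted: ✓ — simply typable at Q; W, C, E all held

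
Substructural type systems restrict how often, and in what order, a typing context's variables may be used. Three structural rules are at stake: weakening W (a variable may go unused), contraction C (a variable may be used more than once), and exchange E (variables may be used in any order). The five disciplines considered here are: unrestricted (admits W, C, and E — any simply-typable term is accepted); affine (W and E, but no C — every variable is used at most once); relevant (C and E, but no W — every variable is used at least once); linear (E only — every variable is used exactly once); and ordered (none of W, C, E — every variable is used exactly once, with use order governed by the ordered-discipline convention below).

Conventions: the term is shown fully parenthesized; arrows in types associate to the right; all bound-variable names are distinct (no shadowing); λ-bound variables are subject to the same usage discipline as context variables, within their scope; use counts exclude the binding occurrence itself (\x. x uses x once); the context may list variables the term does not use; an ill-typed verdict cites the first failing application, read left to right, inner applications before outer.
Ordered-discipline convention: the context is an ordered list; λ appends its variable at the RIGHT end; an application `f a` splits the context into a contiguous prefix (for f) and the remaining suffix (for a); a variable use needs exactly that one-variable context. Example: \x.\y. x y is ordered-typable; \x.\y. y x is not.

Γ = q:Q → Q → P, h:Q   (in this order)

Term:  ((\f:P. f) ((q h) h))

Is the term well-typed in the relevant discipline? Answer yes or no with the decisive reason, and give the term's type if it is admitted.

yes — at least one use each (q, h, f); term : P
use counts: q: 1×; h: 2×; f (λ-bound): 1×
uses in reading order: f, q, h, h
typing: well-typed at P
per-discipline verdicts: ordered ✗, linear ✗, affine ✗, relevant ✓, unrestricted ✓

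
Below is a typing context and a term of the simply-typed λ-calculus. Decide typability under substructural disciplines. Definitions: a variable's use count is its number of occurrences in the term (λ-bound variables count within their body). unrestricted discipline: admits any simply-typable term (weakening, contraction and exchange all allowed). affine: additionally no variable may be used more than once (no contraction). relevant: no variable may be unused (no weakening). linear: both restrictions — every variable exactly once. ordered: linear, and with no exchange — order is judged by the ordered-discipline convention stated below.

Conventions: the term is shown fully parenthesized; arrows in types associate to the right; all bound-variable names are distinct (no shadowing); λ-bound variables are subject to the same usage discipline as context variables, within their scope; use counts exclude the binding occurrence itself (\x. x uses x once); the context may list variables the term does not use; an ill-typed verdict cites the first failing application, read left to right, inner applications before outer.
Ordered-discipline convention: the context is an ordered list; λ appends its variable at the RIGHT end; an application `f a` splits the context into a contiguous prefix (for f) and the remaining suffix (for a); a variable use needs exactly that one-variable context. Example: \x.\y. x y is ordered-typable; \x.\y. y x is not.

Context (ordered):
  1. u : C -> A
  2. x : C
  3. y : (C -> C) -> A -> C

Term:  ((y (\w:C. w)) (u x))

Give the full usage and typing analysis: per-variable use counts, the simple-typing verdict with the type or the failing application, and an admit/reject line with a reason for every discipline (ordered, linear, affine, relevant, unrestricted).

variable uses: u: 1, x: 1, y: 1, w (λ-bound): 1
uses in reading order: y, w, u, x
typing: the term checks, with type C
ordered ✗ (needs exchange: uses follow y, w, u, x)
linear ✓ (single use per variable (u, x, y, w))
affine ✓ (no duplicate uses among u, x, y, w)
relevant ✓ (u, x, y, w: all used, weakening unneeded)
unrestricted ✓ (type-checks (C) and nothing is barred)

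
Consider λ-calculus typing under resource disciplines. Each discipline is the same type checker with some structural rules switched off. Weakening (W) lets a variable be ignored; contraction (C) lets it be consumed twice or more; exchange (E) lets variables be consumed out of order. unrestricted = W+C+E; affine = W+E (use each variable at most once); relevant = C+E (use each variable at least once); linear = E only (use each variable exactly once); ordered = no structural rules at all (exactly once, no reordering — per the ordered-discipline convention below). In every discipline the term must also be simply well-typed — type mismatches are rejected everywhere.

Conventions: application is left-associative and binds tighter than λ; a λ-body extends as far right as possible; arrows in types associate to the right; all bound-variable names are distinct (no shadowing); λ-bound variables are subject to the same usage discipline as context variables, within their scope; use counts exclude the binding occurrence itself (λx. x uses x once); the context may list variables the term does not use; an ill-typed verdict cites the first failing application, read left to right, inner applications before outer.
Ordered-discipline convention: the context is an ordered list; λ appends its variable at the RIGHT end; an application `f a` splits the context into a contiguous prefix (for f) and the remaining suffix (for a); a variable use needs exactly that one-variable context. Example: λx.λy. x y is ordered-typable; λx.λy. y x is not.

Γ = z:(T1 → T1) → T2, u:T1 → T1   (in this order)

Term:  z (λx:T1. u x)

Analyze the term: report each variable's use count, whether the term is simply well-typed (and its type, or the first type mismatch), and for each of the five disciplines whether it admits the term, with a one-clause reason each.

counts: z=1; u=1; x (bound)=1
left-to-right use order: z, u, x
typing: well-typed at T2
ordered: ✓, z, u, x: once each, no exchange needed
linear: ✓, z, u, x: one use apiece
affine: ✓, no duplicate uses among z, u, x
relevant: ✓, every one of z, u, x appears
unrestricted: ✓, simply typable at T2; W, C, E all held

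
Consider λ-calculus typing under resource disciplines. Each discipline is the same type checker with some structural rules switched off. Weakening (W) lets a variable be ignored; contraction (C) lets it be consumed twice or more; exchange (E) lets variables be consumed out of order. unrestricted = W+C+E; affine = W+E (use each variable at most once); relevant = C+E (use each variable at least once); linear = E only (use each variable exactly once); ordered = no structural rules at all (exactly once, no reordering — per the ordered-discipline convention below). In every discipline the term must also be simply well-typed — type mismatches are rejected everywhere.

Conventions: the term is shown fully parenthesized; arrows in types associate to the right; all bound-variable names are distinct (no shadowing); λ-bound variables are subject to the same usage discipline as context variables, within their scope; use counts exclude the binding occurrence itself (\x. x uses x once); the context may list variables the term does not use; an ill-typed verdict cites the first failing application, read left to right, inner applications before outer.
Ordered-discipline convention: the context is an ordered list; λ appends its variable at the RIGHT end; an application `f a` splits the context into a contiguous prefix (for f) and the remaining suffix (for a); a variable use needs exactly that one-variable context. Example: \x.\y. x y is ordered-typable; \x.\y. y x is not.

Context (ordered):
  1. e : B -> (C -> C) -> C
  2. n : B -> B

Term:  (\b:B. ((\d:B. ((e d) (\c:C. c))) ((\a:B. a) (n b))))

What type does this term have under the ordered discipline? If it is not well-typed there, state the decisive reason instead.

term : B -> C
variable uses: e ×1, n ×1, b (bound) ×1, d (bound) ×1, c (bound) ×1, a (bound) ×1
uses in reading order: e, d, c, a, n, b
typing: the term checks, with type B -> C
all disciplines: ordered ✓; linear ✓; affine ✓; relevant ✓; unrestricted ✓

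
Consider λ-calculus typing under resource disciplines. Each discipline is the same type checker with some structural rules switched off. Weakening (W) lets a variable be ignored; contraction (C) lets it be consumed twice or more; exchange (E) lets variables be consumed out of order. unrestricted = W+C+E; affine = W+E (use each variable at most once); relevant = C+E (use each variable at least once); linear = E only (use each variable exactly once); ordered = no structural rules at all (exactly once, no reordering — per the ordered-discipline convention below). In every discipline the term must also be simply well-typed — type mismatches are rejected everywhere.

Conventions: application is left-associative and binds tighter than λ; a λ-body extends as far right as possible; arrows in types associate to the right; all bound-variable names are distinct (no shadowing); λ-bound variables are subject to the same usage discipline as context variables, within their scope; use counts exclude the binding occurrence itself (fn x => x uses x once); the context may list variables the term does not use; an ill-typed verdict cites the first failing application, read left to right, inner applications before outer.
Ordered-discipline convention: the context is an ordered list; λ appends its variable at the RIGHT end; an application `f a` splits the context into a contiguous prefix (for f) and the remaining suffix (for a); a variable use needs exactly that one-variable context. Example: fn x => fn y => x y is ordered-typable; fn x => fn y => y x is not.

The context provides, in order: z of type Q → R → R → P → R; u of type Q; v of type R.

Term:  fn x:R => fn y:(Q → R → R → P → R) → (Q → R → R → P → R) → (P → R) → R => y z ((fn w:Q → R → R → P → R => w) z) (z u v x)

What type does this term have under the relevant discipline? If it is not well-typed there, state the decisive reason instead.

term : R → ((Q → R → R → P → R) → (Q → R → R → P → R) → (P → R) → R) → R
counts: z: 3; u: 1; v: 1; x (λ-bound): 1; y (λ-bound): 1; w (λ-bound): 1
uses in reading order: y, z, w, z, z, u, v, x
typing: well-typed — term : R → ((Q → R → R → P → R) → (Q → R → R → P → R) → (P → R) → R) → R
per-discipline verdicts: ordered ✗; linear ✗; affine ✗; relevant ✓; unrestricted ✓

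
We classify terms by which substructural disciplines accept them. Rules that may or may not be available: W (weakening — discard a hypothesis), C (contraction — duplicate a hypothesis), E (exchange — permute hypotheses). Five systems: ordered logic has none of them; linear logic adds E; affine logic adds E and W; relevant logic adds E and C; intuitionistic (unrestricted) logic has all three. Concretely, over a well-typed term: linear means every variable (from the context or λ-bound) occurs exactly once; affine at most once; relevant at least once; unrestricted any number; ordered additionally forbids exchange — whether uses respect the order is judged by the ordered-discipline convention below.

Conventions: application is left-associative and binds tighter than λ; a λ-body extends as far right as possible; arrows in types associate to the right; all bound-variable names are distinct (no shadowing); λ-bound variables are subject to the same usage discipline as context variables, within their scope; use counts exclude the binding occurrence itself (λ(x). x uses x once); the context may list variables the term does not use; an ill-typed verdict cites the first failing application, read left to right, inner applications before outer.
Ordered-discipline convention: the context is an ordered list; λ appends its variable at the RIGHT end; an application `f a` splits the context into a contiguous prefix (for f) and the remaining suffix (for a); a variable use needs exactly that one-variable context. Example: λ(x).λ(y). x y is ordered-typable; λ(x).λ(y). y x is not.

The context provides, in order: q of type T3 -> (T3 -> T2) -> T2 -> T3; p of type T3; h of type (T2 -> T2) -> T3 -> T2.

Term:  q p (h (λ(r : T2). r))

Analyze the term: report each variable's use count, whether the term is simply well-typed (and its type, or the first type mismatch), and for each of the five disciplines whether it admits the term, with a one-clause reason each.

variable uses: q: 1×; p: 1×; h: 1×; r [bound]: 1×
uses in reading order: q, p, h, r
typing: well-typed at T2 -> T3
ordered ✓ (single-use (q, p, h, r), ordered derivation ok)
linear ✓ (exactly-once usage across q, p, h, r)
affine ✓ (none of q, p, h, r used more than once)
relevant ✓ (none of q, p, h, r goes unused)
unrestricted ✓ (type-checks (T2 -> T3) and nothing is barred)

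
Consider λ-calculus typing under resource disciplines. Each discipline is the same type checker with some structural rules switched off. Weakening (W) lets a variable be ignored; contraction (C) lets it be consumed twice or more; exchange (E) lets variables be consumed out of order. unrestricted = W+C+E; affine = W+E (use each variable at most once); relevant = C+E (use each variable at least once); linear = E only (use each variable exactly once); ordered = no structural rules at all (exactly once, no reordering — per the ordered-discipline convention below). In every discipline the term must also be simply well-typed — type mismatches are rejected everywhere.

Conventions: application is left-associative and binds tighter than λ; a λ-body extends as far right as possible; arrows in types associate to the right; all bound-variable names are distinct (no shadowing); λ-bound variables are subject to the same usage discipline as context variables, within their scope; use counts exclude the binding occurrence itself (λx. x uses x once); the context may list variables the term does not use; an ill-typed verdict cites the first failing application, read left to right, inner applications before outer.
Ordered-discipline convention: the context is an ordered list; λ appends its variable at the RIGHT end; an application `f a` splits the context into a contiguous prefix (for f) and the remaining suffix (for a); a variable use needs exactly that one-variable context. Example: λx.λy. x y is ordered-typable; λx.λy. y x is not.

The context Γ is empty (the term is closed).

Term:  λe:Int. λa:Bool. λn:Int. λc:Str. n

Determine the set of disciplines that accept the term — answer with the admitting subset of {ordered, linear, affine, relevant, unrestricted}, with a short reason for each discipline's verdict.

admitting disciplines: affine, unrestricted
usage: e (λ-bound): 0; a (λ-bound): 0; n (λ-bound): 1; c (λ-bound): 0
uses in reading order: n
typing: ✓ — Int → Bool → Int → Str → Int
ordered: ✗, unused: e, a, c — weakening required
linear: ✗, unused: e, a, c — weakening required
affine: ✓, no duplicate uses among e, a, n, c
relevant: ✗, unused: e, a, c — weakening required
unrestricted: ✓, simply typable at Int → Bool → Int → Str → Int; W, C, E all held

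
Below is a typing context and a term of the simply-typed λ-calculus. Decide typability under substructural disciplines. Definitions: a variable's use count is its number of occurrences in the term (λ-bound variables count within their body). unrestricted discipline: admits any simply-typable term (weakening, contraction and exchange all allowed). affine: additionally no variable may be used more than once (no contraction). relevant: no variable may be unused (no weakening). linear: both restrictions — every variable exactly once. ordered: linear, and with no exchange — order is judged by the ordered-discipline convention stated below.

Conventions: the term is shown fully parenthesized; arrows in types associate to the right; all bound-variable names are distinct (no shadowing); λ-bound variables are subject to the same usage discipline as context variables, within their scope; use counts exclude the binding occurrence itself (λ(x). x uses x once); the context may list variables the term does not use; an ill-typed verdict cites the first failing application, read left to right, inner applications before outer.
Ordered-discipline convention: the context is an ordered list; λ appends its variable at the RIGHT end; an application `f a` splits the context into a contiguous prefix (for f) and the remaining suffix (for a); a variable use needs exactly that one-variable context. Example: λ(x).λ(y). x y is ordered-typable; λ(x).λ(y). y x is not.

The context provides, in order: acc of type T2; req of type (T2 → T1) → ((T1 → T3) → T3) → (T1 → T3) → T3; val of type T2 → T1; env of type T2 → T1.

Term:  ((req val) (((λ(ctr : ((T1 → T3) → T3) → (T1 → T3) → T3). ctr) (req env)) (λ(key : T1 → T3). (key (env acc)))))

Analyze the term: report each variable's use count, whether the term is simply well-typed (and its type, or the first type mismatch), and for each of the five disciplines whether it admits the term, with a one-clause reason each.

usage: acc: 1; req: 2; val: 1; env: 2; ctr (λ-bound): 1; key (λ-bound): 1
uses in reading order: req, val, ctr, req, env, key, env, acc
typing: ✓ — (T1 → T3) → T3
ordered ✗ (uses contraction: req ×2, env ×2)
linear ✗ (uses contraction: req ×2, env ×2)
affine ✗ (uses contraction: req ×2, env ×2)
relevant ✓ (every one of acc, req, val, env, ctr, key appears)
unrestricted ✓ (typability at (T1 → T3) → T3 is all that's needed)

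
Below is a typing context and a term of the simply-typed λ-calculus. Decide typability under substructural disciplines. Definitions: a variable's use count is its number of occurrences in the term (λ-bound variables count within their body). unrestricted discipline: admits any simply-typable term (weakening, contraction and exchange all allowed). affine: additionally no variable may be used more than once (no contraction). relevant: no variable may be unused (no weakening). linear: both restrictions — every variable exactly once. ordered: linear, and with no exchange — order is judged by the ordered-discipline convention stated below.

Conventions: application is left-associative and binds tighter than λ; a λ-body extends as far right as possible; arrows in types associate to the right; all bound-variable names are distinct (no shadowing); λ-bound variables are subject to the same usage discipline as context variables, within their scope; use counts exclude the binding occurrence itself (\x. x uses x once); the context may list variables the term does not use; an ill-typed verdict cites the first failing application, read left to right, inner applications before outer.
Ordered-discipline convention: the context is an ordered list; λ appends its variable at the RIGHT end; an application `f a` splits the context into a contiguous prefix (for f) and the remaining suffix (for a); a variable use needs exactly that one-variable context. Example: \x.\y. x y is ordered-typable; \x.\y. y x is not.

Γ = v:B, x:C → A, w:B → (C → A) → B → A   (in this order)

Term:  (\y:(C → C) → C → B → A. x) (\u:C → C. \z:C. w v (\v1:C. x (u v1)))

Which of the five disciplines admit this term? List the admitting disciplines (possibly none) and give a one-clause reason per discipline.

admitted by: unrestricted
variable uses: v=1, x=2, w=1, y [bound]=0, u [bound]=1, z [bound]=0, v1 [bound]=1
uses in reading order: x, w, v, x, u, v1
typing: well-typed — term : C → A
ordered: ✗, needs contraction — x ×2; unused: y, z — weakening required
linear: ✗, needs contraction — x ×2; unused: y, z — weakening required
affine: ✗, needs contraction — x ×2
relevant: ✗, unused: y, z — weakening required
unrestricted: ✓, simply typable at C → A; W, C, E all held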